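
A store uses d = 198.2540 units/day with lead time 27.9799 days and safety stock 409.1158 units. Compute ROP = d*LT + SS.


d*LT = 198.2540 * 27.9799 = 5547.1271
ROP = 5547.1271 + 409.1158 = 5956.2429

5956.2429 units


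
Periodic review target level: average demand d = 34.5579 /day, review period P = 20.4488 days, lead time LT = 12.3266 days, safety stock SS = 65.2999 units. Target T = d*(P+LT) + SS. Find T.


P + LT = 32.7754
d*(P+LT) = 34.5579 * 32.7754 = 1132.6490
T = 1132.6490 + 65.2999 = 1197.9489

1197.9489 units


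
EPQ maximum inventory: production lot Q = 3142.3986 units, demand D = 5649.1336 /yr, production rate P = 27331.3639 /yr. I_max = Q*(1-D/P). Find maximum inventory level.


D/P = 0.2067
1 - D/P = 0.7933
I_max = 3142.3986 * 0.7933 = 2492.8946

2492.8946 units


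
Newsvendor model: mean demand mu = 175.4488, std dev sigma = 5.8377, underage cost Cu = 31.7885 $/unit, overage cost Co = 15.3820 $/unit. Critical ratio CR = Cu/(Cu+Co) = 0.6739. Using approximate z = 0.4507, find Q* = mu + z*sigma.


CR = Cu/(Cu+Co) = 31.7885/(31.7885+15.3820) = 0.6739
z = 0.4507
Q* = 175.4488 + 0.4507 * 5.8377 = 178.0799

178.0799 units


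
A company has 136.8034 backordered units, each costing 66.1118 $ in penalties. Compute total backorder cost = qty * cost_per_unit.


Total = 136.8034 * 66.1118 = 9044.3190

9044.3190 $


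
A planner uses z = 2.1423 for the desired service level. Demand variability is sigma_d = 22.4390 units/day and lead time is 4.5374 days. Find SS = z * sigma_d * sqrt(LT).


sqrt(LT) = sqrt(4.5374) = 2.1301
SS = 2.1423 * 22.4390 * 2.1301 = 102.3970

102.3970 units


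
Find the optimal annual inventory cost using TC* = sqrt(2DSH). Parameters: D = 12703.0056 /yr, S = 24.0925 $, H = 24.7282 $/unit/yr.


2*D*S*H = 15135990.8834
TC* = sqrt(15135990.8834) = 3890.5001

3890.5001 $/yr


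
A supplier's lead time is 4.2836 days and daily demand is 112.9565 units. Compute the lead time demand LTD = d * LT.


LTD = 112.9565 * 4.2836 = 483.8605

483.8605 units


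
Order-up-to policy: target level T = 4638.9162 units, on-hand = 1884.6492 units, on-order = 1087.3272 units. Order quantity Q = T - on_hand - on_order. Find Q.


Inventory position = OH + OO = 1884.6492 + 1087.3272 = 2971.9764
Q = 4638.9162 - 2971.9764 = 1666.9398

1666.9398 units


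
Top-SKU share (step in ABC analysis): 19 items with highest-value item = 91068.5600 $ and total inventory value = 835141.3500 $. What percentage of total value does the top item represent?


Top item = 91068.5600
Total = 835141.3500
Percentage = 91068.5600 / 835141.3500 * 100 = 10.9046

10.9046%


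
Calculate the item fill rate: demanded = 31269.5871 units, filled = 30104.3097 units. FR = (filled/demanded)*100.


FR = 30104.3097 / 31269.5871 * 100 = 96.2734

96.2734%


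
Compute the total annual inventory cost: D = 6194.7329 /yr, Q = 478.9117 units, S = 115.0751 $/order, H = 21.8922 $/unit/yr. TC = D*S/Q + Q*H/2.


Ordering cost = D*S/Q = 1488.4988
Holding cost = Q*H/2 = 5242.2154
TC = 1488.4988 + 5242.2154 = 6730.7142

6730.7142 $/yr


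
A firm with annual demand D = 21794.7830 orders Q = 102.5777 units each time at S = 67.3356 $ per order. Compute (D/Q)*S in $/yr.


Number of orders = D/Q = 212.4710
Cost = 212.4710 * 67.3356 = 14306.8600

14306.8600 $/yr


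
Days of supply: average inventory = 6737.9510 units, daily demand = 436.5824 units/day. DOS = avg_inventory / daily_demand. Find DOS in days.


DOS = 6737.9510 / 436.5824 = 15.4334

15.4334 days


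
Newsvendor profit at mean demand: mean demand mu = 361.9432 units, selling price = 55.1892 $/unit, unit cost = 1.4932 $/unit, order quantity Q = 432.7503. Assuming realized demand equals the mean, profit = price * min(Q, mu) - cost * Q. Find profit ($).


Sales at mu = min(432.7503, 361.9432) = 361.9432
Revenue = 55.1892 * 361.9432 = 19975.3557
Total cost = 1.4932 * 432.7503 = 646.1827
Profit = 19975.3557 - 646.1827 = 19329.1729

19329.1729 $


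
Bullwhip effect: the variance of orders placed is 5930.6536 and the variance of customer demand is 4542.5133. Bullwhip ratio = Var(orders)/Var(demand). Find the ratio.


BW = 5930.6536 / 4542.5133 = 1.3056

1.3056


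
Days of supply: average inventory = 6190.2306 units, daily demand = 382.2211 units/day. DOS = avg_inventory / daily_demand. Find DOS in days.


DOS = 6190.2306 / 382.2211 = 16.1954

16.1954 days


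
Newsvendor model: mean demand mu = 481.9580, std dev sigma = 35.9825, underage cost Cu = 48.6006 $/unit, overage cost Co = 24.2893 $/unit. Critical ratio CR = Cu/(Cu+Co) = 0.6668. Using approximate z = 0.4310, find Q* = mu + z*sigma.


CR = Cu/(Cu+Co) = 48.6006/(48.6006+24.2893) = 0.6668
z = 0.4310
Q* = 481.9580 + 0.4310 * 35.9825 = 497.4665

497.4665 units


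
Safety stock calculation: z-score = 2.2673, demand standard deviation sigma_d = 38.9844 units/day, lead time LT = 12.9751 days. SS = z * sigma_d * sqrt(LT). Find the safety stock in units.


sqrt(LT) = sqrt(12.9751) = 3.6021
SS = 2.2673 * 38.9844 * 3.6021 = 318.3869

318.3869 units


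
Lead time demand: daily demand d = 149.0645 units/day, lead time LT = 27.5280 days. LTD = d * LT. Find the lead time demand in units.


LTD = 149.0645 * 27.5280 = 4103.4476

4103.4476 units


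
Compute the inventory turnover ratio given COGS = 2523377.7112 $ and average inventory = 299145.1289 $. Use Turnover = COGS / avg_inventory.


Turnover = 2523377.7112 / 299145.1289 = 8.4353

8.4353


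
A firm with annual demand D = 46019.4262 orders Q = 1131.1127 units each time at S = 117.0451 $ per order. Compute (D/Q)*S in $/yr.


Number of orders = D/Q = 40.6851
Cost = 40.6851 * 117.0451 = 4761.9909

4761.9909 $/yr


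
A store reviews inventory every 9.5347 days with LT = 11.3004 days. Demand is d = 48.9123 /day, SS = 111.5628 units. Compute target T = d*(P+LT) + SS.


P + LT = 20.8351
d*(P+LT) = 48.9123 * 20.8351 = 1019.0927
T = 1019.0927 + 111.5628 = 1130.6555

1130.6555 units


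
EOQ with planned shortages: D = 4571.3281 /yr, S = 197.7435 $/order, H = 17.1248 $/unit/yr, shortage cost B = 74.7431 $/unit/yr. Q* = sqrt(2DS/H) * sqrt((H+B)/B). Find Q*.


sqrt(2DS/H) = 324.9186
sqrt((H+B)/B) = 1.1087
Q* = 324.9186 * 1.1087 = 360.2225

360.2225 units


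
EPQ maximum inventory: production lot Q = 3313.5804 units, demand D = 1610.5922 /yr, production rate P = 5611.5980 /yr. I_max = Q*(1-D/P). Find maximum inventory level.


D/P = 0.2870
1 - D/P = 0.7130
I_max = 3313.5804 * 0.7130 = 2362.5453

2362.5453 units


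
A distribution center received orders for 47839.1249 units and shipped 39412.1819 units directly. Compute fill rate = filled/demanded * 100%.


FR = 39412.1819 / 47839.1249 * 100 = 82.3848

82.3848%


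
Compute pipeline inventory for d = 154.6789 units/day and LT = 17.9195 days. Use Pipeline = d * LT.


Pipeline = 154.6789 * 17.9195 = 2771.7685

2771.7685 units


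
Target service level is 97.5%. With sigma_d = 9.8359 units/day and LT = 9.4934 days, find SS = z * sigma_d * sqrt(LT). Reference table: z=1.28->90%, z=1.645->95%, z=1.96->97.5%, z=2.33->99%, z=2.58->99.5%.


From the table, SL = 97.5% corresponds to z = 1.96
sqrt(LT) = sqrt(9.4934) = 3.0811
SS = 1.96 * 9.8359 * 3.0811 = 59.3993

59.3993 units


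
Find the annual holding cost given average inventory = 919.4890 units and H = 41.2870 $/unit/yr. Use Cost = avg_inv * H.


Cost = 919.4890 * 41.2870 = 37962.9423

37962.9423 $/yr


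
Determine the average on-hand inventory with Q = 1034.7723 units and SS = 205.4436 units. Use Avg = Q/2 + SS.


Q/2 = 517.3862
Avg = 517.3862 + 205.4436 = 722.8298

722.8298 units


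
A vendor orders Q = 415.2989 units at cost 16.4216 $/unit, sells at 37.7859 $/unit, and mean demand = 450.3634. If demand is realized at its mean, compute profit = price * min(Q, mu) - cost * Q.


Sales at mu = min(415.2989, 450.3634) = 415.2989
Revenue = 37.7859 * 415.2989 = 15692.4427
Total cost = 16.4216 * 415.2989 = 6819.8724
Profit = 15692.4427 - 6819.8724 = 8872.5703

8872.5703 $


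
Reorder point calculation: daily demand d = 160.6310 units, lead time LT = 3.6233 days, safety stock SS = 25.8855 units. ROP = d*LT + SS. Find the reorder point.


d*LT = 160.6310 * 3.6233 = 582.0143
ROP = 582.0143 + 25.8855 = 607.8998

607.8998 units


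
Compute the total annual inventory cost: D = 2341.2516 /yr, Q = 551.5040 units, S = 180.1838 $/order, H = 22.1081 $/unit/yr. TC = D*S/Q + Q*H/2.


Ordering cost = D*S/Q = 764.9185
Holding cost = Q*H/2 = 6096.3528
TC = 764.9185 + 6096.3528 = 6861.2713

6861.2713 $/yr


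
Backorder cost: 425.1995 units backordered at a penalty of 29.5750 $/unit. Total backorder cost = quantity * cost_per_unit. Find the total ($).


Total = 425.1995 * 29.5750 = 12575.2752

12575.2752 $


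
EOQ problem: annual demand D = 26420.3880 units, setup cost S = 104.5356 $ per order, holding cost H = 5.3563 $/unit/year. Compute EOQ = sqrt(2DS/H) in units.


2*D*S = 2 * 26420.3880 * 104.5356 = 5523742.2236
2*D*S/H = 1031260.8001
EOQ = sqrt(1031260.8001) = 1015.5101

1015.5101 units


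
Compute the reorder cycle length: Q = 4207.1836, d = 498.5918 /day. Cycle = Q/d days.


Cycle = 4207.1836 / 498.5918 = 8.4381

8.4381 days


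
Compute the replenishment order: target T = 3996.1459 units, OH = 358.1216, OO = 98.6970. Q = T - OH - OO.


Inventory position = OH + OO = 358.1216 + 98.6970 = 456.8186
Q = 3996.1459 - 456.8186 = 3539.3273

3539.3273 units


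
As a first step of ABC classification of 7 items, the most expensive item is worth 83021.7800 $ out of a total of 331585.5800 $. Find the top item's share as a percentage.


Top item = 83021.7800
Total = 331585.5800
Percentage = 83021.7800 / 331585.5800 * 100 = 25.0378

25.0378%


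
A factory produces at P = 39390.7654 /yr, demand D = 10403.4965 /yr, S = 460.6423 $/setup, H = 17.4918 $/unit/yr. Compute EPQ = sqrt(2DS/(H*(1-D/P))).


1 - D/P = 1 - 0.2641 = 0.7359
H*(1-D/P) = 12.8720
2DS = 9584581.1116
EPQ = sqrt(744604.6678) = 862.9048

862.9048 units


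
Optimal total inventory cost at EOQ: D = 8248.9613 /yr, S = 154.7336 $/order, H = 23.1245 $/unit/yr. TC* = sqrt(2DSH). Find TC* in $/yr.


2*D*S*H = 59031829.4757
TC* = sqrt(59031829.4757) = 7683.2174

7683.2174 $/yr


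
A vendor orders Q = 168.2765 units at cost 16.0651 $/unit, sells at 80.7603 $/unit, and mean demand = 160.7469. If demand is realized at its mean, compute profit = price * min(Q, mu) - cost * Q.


Sales at mu = min(168.2765, 160.7469) = 160.7469
Revenue = 80.7603 * 160.7469 = 12981.9679
Total cost = 16.0651 * 168.2765 = 2703.3788
Profit = 12981.9679 - 2703.3788 = 10278.5891

10278.5891 $


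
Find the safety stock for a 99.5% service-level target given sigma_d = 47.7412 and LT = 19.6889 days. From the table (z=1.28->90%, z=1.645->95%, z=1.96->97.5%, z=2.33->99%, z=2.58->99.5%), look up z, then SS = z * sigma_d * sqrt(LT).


From the table, SL = 99.5% corresponds to z = 2.58
sqrt(LT) = sqrt(19.6889) = 4.4372
SS = 2.58 * 47.7412 * 4.4372 = 546.5423

546.5423 units


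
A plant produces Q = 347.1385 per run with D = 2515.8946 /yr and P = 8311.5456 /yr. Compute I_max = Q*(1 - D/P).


D/P = 0.3027
1 - D/P = 0.6973
I_max = 347.1385 * 0.6973 = 242.0601

242.0601 units


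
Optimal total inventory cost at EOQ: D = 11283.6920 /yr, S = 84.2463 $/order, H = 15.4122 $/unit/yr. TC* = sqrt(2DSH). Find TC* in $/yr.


2*D*S*H = 29301961.3482
TC* = sqrt(29301961.3482) = 5413.1286

5413.1286 $/yr


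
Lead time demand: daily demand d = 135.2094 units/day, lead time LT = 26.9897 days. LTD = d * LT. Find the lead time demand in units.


LTD = 135.2094 * 26.9897 = 3649.2611

3649.2611 units


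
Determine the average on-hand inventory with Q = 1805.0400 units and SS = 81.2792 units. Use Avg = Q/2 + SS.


Q/2 = 902.5200
Avg = 902.5200 + 81.2792 = 983.7992

983.7992 units


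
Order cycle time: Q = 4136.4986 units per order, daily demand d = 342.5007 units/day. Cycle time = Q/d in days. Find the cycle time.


Cycle = 4136.4986 / 342.5007 = 12.0773

12.0773 days


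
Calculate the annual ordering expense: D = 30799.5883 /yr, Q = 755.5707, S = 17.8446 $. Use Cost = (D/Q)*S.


Number of orders = D/Q = 40.7633
Cost = 40.7633 * 17.8446 = 727.4056

727.4056 $/yr


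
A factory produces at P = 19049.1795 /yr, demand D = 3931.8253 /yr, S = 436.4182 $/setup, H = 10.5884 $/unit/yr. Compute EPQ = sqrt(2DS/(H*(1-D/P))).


1 - D/P = 1 - 0.2064 = 0.7936
H*(1-D/P) = 8.4029
2DS = 3431840.2403
EPQ = sqrt(408410.7909) = 639.0703

639.0703 units


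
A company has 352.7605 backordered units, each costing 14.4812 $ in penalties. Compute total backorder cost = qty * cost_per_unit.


Total = 352.7605 * 14.4812 = 5108.3954

5108.3954 $


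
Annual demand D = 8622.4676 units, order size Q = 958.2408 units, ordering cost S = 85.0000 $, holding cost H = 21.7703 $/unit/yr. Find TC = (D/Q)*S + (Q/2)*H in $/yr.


Ordering cost = D*S/Q = 764.8492
Holding cost = Q*H/2 = 10430.5948
TC = 764.8492 + 10430.5948 = 11195.4441

11195.4441 $/yr


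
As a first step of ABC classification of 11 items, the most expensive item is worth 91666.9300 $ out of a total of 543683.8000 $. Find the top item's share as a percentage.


Top item = 91666.9300
Total = 543683.8000
Percentage = 91666.9300 / 543683.8000 * 100 = 16.8603

16.8603%


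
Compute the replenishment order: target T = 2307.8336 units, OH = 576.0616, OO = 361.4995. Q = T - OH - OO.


Inventory position = OH + OO = 576.0616 + 361.4995 = 937.5611
Q = 2307.8336 - 937.5611 = 1370.2725

1370.2725 units


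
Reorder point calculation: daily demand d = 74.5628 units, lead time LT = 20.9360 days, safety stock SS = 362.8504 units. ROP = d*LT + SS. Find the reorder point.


d*LT = 74.5628 * 20.9360 = 1561.0468
ROP = 1561.0468 + 362.8504 = 1923.8972

1923.8972 units


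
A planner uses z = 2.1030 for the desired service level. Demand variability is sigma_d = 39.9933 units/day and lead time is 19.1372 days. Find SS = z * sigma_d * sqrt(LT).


sqrt(LT) = sqrt(19.1372) = 4.3746
SS = 2.1030 * 39.9933 * 4.3746 = 367.9304

367.9304 units


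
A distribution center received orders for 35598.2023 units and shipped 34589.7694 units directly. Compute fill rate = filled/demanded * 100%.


FR = 34589.7694 / 35598.2023 * 100 = 97.1672

97.1672%


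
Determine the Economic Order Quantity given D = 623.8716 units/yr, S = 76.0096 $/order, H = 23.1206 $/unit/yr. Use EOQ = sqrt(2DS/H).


2*D*S = 2 * 623.8716 * 76.0096 = 94840.4615
2*D*S/H = 4101.9896
EOQ = sqrt(4101.9896) = 64.0468

64.0468 units


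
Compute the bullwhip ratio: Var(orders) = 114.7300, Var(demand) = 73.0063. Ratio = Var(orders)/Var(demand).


BW = 114.7300 / 73.0063 = 1.5715

1.5715


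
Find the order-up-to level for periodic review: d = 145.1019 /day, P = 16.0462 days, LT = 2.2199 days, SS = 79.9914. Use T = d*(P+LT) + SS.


P + LT = 18.2661
d*(P+LT) = 145.1019 * 18.2661 = 2650.4458
T = 2650.4458 + 79.9914 = 2730.4372

2730.4372 units


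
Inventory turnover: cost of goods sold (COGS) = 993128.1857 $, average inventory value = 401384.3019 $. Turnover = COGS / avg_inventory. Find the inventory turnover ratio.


Turnover = 993128.1857 / 401384.3019 = 2.4743

2.4743


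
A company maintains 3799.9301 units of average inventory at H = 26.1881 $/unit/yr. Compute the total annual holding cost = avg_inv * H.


Cost = 3799.9301 * 26.1881 = 99512.9495

99512.9495 $/yr


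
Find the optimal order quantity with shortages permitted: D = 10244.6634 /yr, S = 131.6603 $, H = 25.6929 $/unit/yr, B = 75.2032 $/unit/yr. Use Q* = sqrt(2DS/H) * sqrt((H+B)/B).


sqrt(2DS/H) = 324.0296
sqrt((H+B)/B) = 1.1583
Q* = 324.0296 * 1.1583 = 375.3217

375.3217 units


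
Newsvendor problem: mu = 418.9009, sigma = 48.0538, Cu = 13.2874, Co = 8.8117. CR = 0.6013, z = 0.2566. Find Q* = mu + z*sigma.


CR = Cu/(Cu+Co) = 13.2874/(13.2874+8.8117) = 0.6013
z = 0.2566
Q* = 418.9009 + 0.2566 * 48.0538 = 431.2315

431.2315 units


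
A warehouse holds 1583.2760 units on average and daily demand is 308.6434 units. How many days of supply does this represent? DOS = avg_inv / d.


DOS = 1583.2760 / 308.6434 = 5.1298

5.1298 days


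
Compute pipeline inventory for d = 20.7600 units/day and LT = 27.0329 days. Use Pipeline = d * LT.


Pipeline = 20.7600 * 27.0329 = 561.2030

561.2030 units


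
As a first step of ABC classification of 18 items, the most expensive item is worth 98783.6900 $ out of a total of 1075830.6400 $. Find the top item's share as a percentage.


Top item = 98783.6900
Total = 1075830.6400
Percentage = 98783.6900 / 1075830.6400 * 100 = 9.1821

9.1821%


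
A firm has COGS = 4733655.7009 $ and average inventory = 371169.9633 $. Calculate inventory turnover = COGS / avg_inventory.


Turnover = 4733655.7009 / 371169.9633 = 12.7533

12.7533


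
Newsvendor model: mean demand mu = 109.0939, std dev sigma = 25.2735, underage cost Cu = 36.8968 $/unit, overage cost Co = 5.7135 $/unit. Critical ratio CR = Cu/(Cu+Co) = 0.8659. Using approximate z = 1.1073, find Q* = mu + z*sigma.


CR = Cu/(Cu+Co) = 36.8968/(36.8968+5.7135) = 0.8659
z = 1.1073
Q* = 109.0939 + 1.1073 * 25.2735 = 137.0792

137.0792 units


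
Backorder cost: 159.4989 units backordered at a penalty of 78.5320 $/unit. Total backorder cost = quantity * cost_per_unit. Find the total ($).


Total = 159.4989 * 78.5320 = 12525.7676

12525.7676 $


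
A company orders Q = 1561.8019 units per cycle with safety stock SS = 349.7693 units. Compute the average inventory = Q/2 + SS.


Q/2 = 780.9009
Avg = 780.9009 + 349.7693 = 1130.6702

1130.6702 units


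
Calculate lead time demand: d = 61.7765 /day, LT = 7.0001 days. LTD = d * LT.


LTD = 61.7765 * 7.0001 = 432.4417

432.4417 units


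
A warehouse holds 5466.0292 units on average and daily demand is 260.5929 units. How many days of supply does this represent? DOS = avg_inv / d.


DOS = 5466.0292 / 260.5929 = 20.9754

20.9754 days


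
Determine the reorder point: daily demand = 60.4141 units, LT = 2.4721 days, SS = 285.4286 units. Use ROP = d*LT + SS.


d*LT = 60.4141 * 2.4721 = 149.3497
ROP = 149.3497 + 285.4286 = 434.7783

434.7783 units


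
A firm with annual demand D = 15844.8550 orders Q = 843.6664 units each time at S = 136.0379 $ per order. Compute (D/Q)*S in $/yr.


Number of orders = D/Q = 18.7809
Cost = 18.7809 * 136.0379 = 2554.9208

2554.9208 $/yr


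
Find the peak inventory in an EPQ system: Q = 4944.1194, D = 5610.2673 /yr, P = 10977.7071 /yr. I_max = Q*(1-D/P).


D/P = 0.5111
1 - D/P = 0.4889
I_max = 4944.1194 * 0.4889 = 2417.3776

2417.3776 units


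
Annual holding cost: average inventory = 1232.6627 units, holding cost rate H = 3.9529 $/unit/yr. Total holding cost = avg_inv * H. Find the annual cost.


Cost = 1232.6627 * 3.9529 = 4872.5924

4872.5924 $/yr


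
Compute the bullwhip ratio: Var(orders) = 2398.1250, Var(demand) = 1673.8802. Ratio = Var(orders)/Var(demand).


BW = 2398.1250 / 1673.8802 = 1.4327

1.4327


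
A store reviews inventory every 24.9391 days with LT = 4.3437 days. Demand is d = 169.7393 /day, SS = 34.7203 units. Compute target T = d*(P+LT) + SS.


P + LT = 29.2828
d*(P+LT) = 169.7393 * 29.2828 = 4970.4420
T = 4970.4420 + 34.7203 = 5005.1623

5005.1623 units


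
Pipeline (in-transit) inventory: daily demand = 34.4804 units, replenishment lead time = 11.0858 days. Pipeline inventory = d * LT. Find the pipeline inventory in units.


Pipeline = 34.4804 * 11.0858 = 382.2428

382.2428 units


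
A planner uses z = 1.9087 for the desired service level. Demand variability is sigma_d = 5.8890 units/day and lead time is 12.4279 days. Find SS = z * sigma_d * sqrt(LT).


sqrt(LT) = sqrt(12.4279) = 3.5253
SS = 1.9087 * 5.8890 * 3.5253 = 39.6258

39.6258 units


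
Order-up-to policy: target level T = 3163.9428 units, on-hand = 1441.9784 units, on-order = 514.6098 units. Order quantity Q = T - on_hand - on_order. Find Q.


Inventory position = OH + OO = 1441.9784 + 514.6098 = 1956.5882
Q = 3163.9428 - 1956.5882 = 1207.3546

1207.3546 units


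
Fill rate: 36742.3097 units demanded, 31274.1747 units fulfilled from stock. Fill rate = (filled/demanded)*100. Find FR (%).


FR = 31274.1747 / 36742.3097 * 100 = 85.1176

85.1176%


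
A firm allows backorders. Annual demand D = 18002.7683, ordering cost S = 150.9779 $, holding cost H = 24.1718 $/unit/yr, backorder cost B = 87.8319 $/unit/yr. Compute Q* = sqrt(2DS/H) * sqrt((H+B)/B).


sqrt(2DS/H) = 474.2276
sqrt((H+B)/B) = 1.1292
Q* = 474.2276 * 1.1292 = 535.5215

535.5215 units


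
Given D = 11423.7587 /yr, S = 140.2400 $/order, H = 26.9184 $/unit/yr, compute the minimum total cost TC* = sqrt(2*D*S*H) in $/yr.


2*D*S*H = 86250210.2002
TC* = sqrt(86250210.2002) = 9287.0991

9287.0991 $/yr


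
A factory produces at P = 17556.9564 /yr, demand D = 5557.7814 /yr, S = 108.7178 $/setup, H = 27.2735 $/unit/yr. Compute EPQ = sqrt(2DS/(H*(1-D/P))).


1 - D/P = 1 - 0.3166 = 0.6834
H*(1-D/P) = 18.6399
2DS = 1208459.5334
EPQ = sqrt(64831.9495) = 254.6212

254.6212 units


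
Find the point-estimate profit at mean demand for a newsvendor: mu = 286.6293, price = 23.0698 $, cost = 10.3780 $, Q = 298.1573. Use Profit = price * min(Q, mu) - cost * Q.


Sales at mu = min(298.1573, 286.6293) = 286.6293
Revenue = 23.0698 * 286.6293 = 6612.4806
Total cost = 10.3780 * 298.1573 = 3094.2765
Profit = 6612.4806 - 3094.2765 = 3518.2042

3518.2042 $


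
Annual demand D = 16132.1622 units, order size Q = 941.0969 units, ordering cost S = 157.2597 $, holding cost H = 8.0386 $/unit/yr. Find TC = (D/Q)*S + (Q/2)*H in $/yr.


Ordering cost = D*S/Q = 2695.7256
Holding cost = Q*H/2 = 3782.5508
TC = 2695.7256 + 3782.5508 = 6478.2764

6478.2764 $/yr


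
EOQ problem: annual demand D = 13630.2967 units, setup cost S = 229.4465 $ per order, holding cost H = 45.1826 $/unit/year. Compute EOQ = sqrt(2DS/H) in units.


2*D*S = 2 * 13630.2967 * 229.4465 = 6254847.7436
2*D*S/H = 138434.8785
EOQ = sqrt(138434.8785) = 372.0684

372.0684 units


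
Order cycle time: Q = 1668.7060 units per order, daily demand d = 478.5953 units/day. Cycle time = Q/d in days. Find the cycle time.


Cycle = 1668.7060 / 478.5953 = 3.4867

3.4867 days


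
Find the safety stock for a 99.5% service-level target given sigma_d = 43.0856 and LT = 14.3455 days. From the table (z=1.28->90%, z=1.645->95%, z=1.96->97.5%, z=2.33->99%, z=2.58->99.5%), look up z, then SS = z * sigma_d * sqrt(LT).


From the table, SL = 99.5% corresponds to z = 2.58
sqrt(LT) = sqrt(14.3455) = 3.7875
SS = 2.58 * 43.0856 * 3.7875 = 421.0268

421.0268 units


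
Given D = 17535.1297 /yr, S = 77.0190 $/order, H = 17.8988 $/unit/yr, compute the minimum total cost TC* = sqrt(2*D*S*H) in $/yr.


2*D*S*H = 48346024.6347
TC* = sqrt(48346024.6347) = 6953.1306

6953.1306 $/yr


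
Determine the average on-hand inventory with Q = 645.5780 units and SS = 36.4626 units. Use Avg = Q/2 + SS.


Q/2 = 322.7890
Avg = 322.7890 + 36.4626 = 359.2516

359.2516 units


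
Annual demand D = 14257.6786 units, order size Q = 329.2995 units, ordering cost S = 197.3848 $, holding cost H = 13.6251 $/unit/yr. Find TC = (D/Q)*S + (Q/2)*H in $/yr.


Ordering cost = D*S/Q = 8546.1686
Holding cost = Q*H/2 = 2243.3693
TC = 8546.1686 + 2243.3693 = 10789.5379

10789.5379 $/yr


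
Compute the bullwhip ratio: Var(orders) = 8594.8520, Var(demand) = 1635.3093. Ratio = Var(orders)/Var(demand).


BW = 8594.8520 / 1635.3093 = 5.2558

5.2558


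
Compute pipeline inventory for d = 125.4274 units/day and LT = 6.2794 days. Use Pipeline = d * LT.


Pipeline = 125.4274 * 6.2794 = 787.6088

787.6088 units


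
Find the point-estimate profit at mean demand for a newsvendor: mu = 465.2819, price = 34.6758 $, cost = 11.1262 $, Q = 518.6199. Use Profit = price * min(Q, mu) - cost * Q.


Sales at mu = min(518.6199, 465.2819) = 465.2819
Revenue = 34.6758 * 465.2819 = 16134.0221
Total cost = 11.1262 * 518.6199 = 5770.2687
Profit = 16134.0221 - 5770.2687 = 10363.7534

10363.7534 $


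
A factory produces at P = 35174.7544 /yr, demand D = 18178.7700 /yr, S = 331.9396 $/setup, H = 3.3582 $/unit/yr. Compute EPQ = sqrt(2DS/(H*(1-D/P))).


1 - D/P = 1 - 0.5168 = 0.4832
H*(1-D/P) = 1.6226
2DS = 12068507.2846
EPQ = sqrt(7437581.7034) = 2727.1930

2727.1930 units


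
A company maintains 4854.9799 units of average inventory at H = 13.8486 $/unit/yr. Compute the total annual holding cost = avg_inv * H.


Cost = 4854.9799 * 13.8486 = 67234.6746

67234.6746 $/yr


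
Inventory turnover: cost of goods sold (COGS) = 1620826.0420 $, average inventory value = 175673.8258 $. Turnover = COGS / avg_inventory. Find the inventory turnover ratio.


Turnover = 1620826.0420 / 175673.8258 = 9.2263

9.2263


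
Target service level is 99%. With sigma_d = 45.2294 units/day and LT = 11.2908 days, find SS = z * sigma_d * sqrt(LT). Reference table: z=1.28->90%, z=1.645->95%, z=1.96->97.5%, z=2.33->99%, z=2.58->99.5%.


From the table, SL = 99% corresponds to z = 2.33
sqrt(LT) = sqrt(11.2908) = 3.3602
SS = 2.33 * 45.2294 * 3.3602 = 354.1107

354.1107 units


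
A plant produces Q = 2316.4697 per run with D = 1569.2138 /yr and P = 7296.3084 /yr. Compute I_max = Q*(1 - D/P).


D/P = 0.2151
1 - D/P = 0.7849
I_max = 2316.4697 * 0.7849 = 1818.2676

1818.2676 units


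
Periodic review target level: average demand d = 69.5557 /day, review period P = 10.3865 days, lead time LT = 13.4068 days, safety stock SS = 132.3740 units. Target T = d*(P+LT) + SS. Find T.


P + LT = 23.7933
d*(P+LT) = 69.5557 * 23.7933 = 1654.9596
T = 1654.9596 + 132.3740 = 1787.3336

1787.3336 units


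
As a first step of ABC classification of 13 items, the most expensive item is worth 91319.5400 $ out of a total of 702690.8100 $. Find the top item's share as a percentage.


Top item = 91319.5400
Total = 702690.8100
Percentage = 91319.5400 / 702690.8100 * 100 = 12.9957

12.9957%


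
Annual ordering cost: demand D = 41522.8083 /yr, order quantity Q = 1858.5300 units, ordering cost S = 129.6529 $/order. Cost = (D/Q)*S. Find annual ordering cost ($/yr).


Number of orders = D/Q = 22.3417
Cost = 22.3417 * 129.6529 = 2896.6724

2896.6724 $/yr


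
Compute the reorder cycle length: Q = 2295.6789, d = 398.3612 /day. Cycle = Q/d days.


Cycle = 2295.6789 / 398.3612 = 5.7628

5.7628 days


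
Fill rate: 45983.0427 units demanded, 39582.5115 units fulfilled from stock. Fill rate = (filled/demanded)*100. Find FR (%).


FR = 39582.5115 / 45983.0427 * 100 = 86.0807

86.0807%


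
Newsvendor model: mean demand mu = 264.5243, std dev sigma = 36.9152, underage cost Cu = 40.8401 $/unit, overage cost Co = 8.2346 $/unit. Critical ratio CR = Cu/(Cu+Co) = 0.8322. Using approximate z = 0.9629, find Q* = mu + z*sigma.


CR = Cu/(Cu+Co) = 40.8401/(40.8401+8.2346) = 0.8322
z = 0.9629
Q* = 264.5243 + 0.9629 * 36.9152 = 300.0699

300.0699 units


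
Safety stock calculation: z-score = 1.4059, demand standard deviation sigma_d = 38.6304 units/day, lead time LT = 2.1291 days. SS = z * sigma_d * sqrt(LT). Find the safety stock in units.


sqrt(LT) = sqrt(2.1291) = 1.4591
SS = 1.4059 * 38.6304 * 1.4591 = 79.2468

79.2468 units


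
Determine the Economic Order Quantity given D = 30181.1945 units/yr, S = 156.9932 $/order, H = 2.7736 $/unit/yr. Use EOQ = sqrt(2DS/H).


2*D*S = 2 * 30181.1945 * 156.9932 = 9476484.6088
2*D*S/H = 3416673.1355
EOQ = sqrt(3416673.1355) = 1848.4245

1848.4245 units


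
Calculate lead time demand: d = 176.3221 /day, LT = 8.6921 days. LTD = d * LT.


LTD = 176.3221 * 8.6921 = 1532.6093

1532.6093 units


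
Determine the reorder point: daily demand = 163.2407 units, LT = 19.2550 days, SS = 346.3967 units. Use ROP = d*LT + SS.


d*LT = 163.2407 * 19.2550 = 3143.1997
ROP = 3143.1997 + 346.3967 = 3489.5964

3489.5964 units


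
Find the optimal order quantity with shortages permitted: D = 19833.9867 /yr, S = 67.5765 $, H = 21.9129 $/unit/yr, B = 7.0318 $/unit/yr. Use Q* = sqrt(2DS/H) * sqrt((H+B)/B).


sqrt(2DS/H) = 349.7582
sqrt((H+B)/B) = 2.0289
Q* = 349.7582 * 2.0289 = 709.6091

709.6091 units


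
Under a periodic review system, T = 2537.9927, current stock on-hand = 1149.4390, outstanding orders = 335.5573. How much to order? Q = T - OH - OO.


Inventory position = OH + OO = 1149.4390 + 335.5573 = 1484.9963
Q = 2537.9927 - 1484.9963 = 1052.9964

1052.9964 units


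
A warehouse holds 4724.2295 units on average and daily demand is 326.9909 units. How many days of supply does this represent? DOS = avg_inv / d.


DOS = 4724.2295 / 326.9909 = 14.4476

14.4476 days


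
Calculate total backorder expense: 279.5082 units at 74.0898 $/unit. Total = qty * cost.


Total = 279.5082 * 74.0898 = 20708.7066

20708.7066 $


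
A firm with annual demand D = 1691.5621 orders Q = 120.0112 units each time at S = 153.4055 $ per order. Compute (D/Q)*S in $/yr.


Number of orders = D/Q = 14.0950
Cost = 14.0950 * 153.4055 = 2162.2559

2162.2559 $/yr


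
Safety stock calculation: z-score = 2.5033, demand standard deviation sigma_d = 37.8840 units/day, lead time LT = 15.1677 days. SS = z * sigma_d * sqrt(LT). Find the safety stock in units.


sqrt(LT) = sqrt(15.1677) = 3.8946
SS = 2.5033 * 37.8840 * 3.8946 = 369.3419

369.3419 units


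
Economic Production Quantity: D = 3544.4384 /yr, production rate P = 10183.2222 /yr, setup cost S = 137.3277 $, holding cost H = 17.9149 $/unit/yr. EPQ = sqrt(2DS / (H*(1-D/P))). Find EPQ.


1 - D/P = 1 - 0.3481 = 0.6519
H*(1-D/P) = 11.6793
2DS = 973499.1465
EPQ = sqrt(83352.3563) = 288.7081

288.7081 units


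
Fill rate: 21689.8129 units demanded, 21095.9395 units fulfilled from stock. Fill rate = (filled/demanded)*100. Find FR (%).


FR = 21095.9395 / 21689.8129 * 100 = 97.2620

97.2620%


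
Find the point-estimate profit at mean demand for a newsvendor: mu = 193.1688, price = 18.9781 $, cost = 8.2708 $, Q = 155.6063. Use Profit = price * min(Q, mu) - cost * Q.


Sales at mu = min(155.6063, 193.1688) = 155.6063
Revenue = 18.9781 * 155.6063 = 2953.1119
Total cost = 8.2708 * 155.6063 = 1286.9886
Profit = 2953.1119 - 1286.9886 = 1666.1233

1666.1233 $


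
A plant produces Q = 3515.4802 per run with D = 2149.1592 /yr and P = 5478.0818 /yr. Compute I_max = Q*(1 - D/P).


D/P = 0.3923
1 - D/P = 0.6077
I_max = 3515.4802 * 0.6077 = 2136.2882

2136.2882 units


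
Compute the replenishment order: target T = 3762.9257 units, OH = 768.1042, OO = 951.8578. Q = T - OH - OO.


Inventory position = OH + OO = 768.1042 + 951.8578 = 1719.9620
Q = 3762.9257 - 1719.9620 = 2042.9637

2042.9637 units


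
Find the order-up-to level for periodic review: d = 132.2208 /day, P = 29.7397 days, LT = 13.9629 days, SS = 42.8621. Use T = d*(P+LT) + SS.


P + LT = 43.7026
d*(P+LT) = 132.2208 * 43.7026 = 5778.3927
T = 5778.3927 + 42.8621 = 5821.2548

5821.2548 units


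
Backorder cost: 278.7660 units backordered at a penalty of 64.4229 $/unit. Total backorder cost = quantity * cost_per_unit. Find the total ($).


Total = 278.7660 * 64.4229 = 17958.9141

17958.9141 $


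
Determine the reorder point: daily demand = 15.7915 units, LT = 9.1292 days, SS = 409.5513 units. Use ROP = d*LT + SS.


d*LT = 15.7915 * 9.1292 = 144.1638
ROP = 144.1638 + 409.5513 = 553.7151

553.7151 units


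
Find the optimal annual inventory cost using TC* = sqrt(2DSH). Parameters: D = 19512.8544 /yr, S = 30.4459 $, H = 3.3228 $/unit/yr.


2*D*S*H = 3948060.6714
TC* = sqrt(3948060.6714) = 1986.9727

1986.9727 $/yr


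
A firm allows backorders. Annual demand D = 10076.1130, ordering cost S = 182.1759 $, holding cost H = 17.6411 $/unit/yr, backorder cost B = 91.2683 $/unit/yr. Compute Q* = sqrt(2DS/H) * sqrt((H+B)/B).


sqrt(2DS/H) = 456.1883
sqrt((H+B)/B) = 1.0924
Q* = 456.1883 * 1.0924 = 498.3298

498.3298 units


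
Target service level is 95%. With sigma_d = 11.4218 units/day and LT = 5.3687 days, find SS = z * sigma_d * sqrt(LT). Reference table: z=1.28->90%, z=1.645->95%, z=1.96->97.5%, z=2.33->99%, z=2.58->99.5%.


From the table, SL = 95% corresponds to z = 1.645
sqrt(LT) = sqrt(5.3687) = 2.3170
SS = 1.645 * 11.4218 * 2.3170 = 43.5346

43.5346 units


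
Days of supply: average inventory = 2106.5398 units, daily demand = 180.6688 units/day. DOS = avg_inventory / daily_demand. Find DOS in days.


DOS = 2106.5398 / 180.6688 = 11.6597

11.6597 days


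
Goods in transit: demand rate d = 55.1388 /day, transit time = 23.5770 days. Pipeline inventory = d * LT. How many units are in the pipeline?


Pipeline = 55.1388 * 23.5770 = 1300.0075

1300.0075 units


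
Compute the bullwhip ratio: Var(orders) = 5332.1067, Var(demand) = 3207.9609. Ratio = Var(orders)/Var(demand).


BW = 5332.1067 / 3207.9609 = 1.6621

1.6621


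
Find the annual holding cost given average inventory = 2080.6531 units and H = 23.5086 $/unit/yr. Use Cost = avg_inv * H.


Cost = 2080.6531 * 23.5086 = 48913.2415

48913.2415 $/yr


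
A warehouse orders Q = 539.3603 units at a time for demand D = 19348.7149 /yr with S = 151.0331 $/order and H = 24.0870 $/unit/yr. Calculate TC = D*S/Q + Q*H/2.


Ordering cost = D*S/Q = 5418.0784
Holding cost = Q*H/2 = 6495.7858
TC = 5418.0784 + 6495.7858 = 11913.8642

11913.8642 $/yr


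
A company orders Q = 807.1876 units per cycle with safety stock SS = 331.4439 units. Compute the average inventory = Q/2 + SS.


Q/2 = 403.5938
Avg = 403.5938 + 331.4439 = 735.0377

735.0377 units


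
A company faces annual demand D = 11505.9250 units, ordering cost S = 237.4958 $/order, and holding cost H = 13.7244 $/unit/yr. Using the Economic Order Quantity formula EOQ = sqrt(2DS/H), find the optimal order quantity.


2*D*S = 2 * 11505.9250 * 237.4958 = 5465217.7252
2*D*S/H = 398211.7779
EOQ = sqrt(398211.7779) = 631.0402

631.0402 units


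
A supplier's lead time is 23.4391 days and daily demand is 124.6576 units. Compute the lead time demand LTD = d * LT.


LTD = 124.6576 * 23.4391 = 2921.8620

2921.8620 units


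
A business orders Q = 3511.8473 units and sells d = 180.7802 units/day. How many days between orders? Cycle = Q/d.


Cycle = 3511.8473 / 180.7802 = 19.4261

19.4261 days


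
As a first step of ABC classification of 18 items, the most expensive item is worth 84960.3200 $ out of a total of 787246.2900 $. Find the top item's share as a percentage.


Top item = 84960.3200
Total = 787246.2900
Percentage = 84960.3200 / 787246.2900 * 100 = 10.7921

10.7921%


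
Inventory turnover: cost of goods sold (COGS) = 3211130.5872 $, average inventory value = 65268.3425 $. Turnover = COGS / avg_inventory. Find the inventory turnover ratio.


Turnover = 3211130.5872 / 65268.3425 = 49.1989

49.1989


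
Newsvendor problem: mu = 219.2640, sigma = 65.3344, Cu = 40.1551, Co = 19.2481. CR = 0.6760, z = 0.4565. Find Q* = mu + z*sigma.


CR = Cu/(Cu+Co) = 40.1551/(40.1551+19.2481) = 0.6760
z = 0.4565
Q* = 219.2640 + 0.4565 * 65.3344 = 249.0892

249.0892 units


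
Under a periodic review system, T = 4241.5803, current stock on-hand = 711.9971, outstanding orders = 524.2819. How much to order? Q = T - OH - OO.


Inventory position = OH + OO = 711.9971 + 524.2819 = 1236.2790
Q = 4241.5803 - 1236.2790 = 3005.3013

3005.3013 units


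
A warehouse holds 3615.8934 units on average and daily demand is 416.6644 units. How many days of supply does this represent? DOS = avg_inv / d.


DOS = 3615.8934 / 416.6644 = 8.6782

8.6782 days


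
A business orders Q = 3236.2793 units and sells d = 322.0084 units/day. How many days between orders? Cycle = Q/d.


Cycle = 3236.2793 / 322.0084 = 10.0503

10.0503 days


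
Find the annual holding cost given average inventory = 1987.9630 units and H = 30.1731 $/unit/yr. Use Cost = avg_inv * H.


Cost = 1987.9630 * 30.1731 = 59983.0064

59983.0064 $/yr


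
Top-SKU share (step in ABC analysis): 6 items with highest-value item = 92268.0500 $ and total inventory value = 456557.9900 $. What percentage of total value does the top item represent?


Top item = 92268.0500
Total = 456557.9900
Percentage = 92268.0500 / 456557.9900 * 100 = 20.2095

20.2095%


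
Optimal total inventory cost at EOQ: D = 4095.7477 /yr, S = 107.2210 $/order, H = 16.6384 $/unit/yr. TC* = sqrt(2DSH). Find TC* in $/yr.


2*D*S*H = 14613512.1821
TC* = sqrt(14613512.1821) = 3822.7624

3822.7624 $/yr


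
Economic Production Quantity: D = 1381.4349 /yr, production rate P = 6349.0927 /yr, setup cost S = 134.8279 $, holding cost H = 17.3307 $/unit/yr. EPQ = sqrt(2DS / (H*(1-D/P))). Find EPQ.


1 - D/P = 1 - 0.2176 = 0.7824
H*(1-D/P) = 13.5599
2DS = 372511.9331
EPQ = sqrt(27471.6080) = 165.7456

165.7456 units


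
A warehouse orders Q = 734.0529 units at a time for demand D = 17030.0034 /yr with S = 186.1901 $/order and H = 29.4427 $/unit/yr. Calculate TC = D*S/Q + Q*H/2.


Ordering cost = D*S/Q = 4319.6043
Holding cost = Q*H/2 = 10806.2497
TC = 4319.6043 + 10806.2497 = 15125.8539

15125.8539 $/yr


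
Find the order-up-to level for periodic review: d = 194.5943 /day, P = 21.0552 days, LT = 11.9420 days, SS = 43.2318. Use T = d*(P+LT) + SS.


P + LT = 32.9972
d*(P+LT) = 194.5943 * 32.9972 = 6421.0670
T = 6421.0670 + 43.2318 = 6464.2988

6464.2988 units


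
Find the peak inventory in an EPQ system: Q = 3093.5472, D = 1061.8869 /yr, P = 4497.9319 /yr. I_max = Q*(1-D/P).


D/P = 0.2361
1 - D/P = 0.7639
I_max = 3093.5472 * 0.7639 = 2363.2122

2363.2122 units


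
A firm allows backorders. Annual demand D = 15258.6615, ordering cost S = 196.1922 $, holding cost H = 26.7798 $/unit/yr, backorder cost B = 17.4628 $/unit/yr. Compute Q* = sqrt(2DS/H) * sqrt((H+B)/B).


sqrt(2DS/H) = 472.8359
sqrt((H+B)/B) = 1.5917
Q* = 472.8359 * 1.5917 = 752.6166

752.6166 units


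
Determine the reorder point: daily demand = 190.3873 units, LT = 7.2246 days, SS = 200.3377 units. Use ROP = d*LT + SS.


d*LT = 190.3873 * 7.2246 = 1375.4721
ROP = 1375.4721 + 200.3377 = 1575.8098

1575.8098 units


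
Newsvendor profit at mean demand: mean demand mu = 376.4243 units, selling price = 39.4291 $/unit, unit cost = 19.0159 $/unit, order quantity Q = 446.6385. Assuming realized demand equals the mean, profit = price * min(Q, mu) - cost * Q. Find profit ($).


Sales at mu = min(446.6385, 376.4243) = 376.4243
Revenue = 39.4291 * 376.4243 = 14842.0714
Total cost = 19.0159 * 446.6385 = 8493.2331
Profit = 14842.0714 - 8493.2331 = 6348.8383

6348.8383 $


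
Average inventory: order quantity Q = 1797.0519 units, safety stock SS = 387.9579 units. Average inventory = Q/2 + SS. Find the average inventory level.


Q/2 = 898.5259
Avg = 898.5259 + 387.9579 = 1286.4839

1286.4839 units


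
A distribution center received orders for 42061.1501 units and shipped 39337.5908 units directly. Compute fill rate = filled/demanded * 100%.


FR = 39337.5908 / 42061.1501 * 100 = 93.5248

93.5248%


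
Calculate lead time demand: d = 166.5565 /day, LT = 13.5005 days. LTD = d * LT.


LTD = 166.5565 * 13.5005 = 2248.5960

2248.5960 units


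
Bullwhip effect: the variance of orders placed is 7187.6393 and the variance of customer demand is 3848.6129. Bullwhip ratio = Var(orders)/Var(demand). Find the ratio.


BW = 7187.6393 / 3848.6129 = 1.8676

1.8676


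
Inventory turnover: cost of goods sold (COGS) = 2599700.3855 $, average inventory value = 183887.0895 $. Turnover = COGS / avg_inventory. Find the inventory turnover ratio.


Turnover = 2599700.3855 / 183887.0895 = 14.1375

14.1375


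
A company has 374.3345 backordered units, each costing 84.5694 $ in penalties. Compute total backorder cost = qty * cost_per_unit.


Total = 374.3345 * 84.5694 = 31657.2441

31657.2441 $
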